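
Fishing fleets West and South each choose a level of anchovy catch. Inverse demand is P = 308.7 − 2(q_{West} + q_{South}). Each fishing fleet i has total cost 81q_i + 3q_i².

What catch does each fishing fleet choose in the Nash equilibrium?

18.975

Fishing fleet West's profit: π = q_{West}(308.7 − 2(q_{West} + q_{South})) − 81q_{West} − 3q_{West}².
∂π/∂q_{West} = 227.7 − 10q_{West} − 2q_{South} = 0, so q_{West} = 22.77 − 0.2q_{South}.
Setting q_{West} = q_{South} in the reaction function: q_{West} = 22.77 − 0.2q_{West}, so q_{West} = 22.77 / 1.2 = 18.975.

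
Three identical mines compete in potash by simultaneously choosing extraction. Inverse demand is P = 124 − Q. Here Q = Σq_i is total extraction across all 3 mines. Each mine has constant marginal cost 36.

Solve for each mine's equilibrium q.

A representative mine's profit is π_i = q_i(124 − Q) − 36q_i, with Q = q_i + Σ_{j≠i} q_j.
First-order condition: 88 − 2q_i − Σ_{j≠i} q_j = 0.
With identical mines, set every q_j = q: then 88 − 2q − 2q = 0, i.e. q = 88/4 = 22.

22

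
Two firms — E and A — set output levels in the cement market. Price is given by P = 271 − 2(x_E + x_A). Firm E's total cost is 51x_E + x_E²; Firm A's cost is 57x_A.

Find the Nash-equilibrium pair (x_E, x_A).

22.6, 42.2

Firm E's profit: π = x_E(271 − 2(x_E + x_A)) − 51x_E − x_E².
∂π/∂x_E = 220 − 6x_E − 2x_A = 0, so x_E = 110/3 − (1/3)x_A.
For A: ∂π/∂x_A = 214 − 4x_A − 2x_E = 0 ⇒ x_A = 53.5 − 0.5x_E.
Solving the two reaction functions simultaneously: (1 − (−1/3)(−0.5))x_E = 110/3 − (1/3)·53.5, so (5/6)x_E = 113/6 and x_E = 22.6.
Then x_A = 53.5 − 0.5·22.6 = 42.2.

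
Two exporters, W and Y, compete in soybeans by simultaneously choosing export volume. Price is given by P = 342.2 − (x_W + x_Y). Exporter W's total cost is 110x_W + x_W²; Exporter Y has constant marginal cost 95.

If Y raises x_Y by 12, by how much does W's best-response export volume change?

-3

Exporter W's profit: π = x_W(342.2 − (x_W + x_Y)) − 110x_W − x_W².
∂π/∂x_W = 232.2 − 4x_W − x_Y = 0, so x_W = 58.05 − 0.25x_Y.
The reaction-function slope is −0.25, so a 12-unit rise in x_Y moves x_W by −0.25 × 12 = −3. W's best response falls — the actions are strategic substitutes.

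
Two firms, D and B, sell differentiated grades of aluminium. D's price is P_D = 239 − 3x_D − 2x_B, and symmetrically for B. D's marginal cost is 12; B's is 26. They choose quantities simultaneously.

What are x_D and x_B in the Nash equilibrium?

Firm D's profit: π = x_D(239 − 3x_D − 2x_B) − 12x_D.
∂π/∂x_D = 227 − 6x_D − 2x_B = 0 ⇒ x_D = 227/6 − (1/3)x_B.
Similarly x_B = 35.5 − (1/3)x_D.
Plugging x_B into D's best response: x_D = 227/6 − (1/3)(35.5 − (1/3)x_D) ⇒ (8/9)x_D = 26, so x_D = 29.25.
Then x_B = 35.5 − (1/3)·29.25 = 25.75.

29.25, 25.75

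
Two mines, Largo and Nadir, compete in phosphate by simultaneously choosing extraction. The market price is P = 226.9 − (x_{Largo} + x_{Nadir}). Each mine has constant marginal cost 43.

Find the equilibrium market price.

Mine Largo's profit: π = x_{Largo}(226.9 − (x_{Largo} + x_{Nadir})) − 43x_{Largo}.
∂π/∂x_{Largo} = 183.9 − 2x_{Largo} − x_{Nadir} = 0, so x_{Largo} = 91.95 − 0.5x_{Nadir}.
Setting x_{Largo} = x_{Nadir} in the reaction function: x_{Largo} = 91.95 − 0.5x_{Largo}, so x_{Largo} = 91.95 / 1.5 = 61.3.
Equilibrium price: P = 226.9 − 122.6 = 104.3.

104.3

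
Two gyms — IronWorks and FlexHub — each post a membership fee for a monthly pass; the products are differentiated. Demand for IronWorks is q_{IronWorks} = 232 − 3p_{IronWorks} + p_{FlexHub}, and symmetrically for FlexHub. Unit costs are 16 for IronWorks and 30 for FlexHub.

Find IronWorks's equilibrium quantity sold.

IronWorks's profit: π = (p_{IronWorks} − 16)(232 − 3p_{IronWorks} + p_{FlexHub}).
∂π/∂p_{IronWorks} = 280 − 6p_{IronWorks} + p_{FlexHub} = 0 ⇒ p_{IronWorks} = 140/3 + (1/6)p_{FlexHub}.
Similarly p_{FlexHub} = 161/3 + (1/6)p_{IronWorks}.
Plugging p_{FlexHub} into IronWorks's best response: p_{IronWorks} = 140/3 + (1/6)(161/3 + (1/6)p_{IronWorks}) ⇒ (35/36)p_{IronWorks} = 1001/18, so p_{IronWorks} = 57.2.
Then p_{FlexHub} = 161/3 + (1/6)·57.2 = 63.2.
q_{IronWorks} = 232 − 3·57.2 + 63.2 = 123.6.

123.6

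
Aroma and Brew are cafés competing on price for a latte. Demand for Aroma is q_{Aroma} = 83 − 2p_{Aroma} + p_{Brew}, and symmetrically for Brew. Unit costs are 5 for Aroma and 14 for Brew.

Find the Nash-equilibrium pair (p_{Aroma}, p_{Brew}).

Aroma's profit: π = (p_{Aroma} − 5)(83 − 2p_{Aroma} + p_{Brew}).
∂π/∂p_{Aroma} = 93 − 4p_{Aroma} + p_{Brew} = 0 ⇒ p_{Aroma} = 23.25 + 0.25p_{Brew}.
Similarly p_{Brew} = 27.75 + 0.25p_{Aroma}.
Solving the two reaction functions simultaneously: (1 − (0.25)(0.25))p_{Aroma} = 23.25 + 0.25·27.75, so 0.9375p_{Aroma} = 30.1875 and p_{Aroma} = 32.2.
Then p_{Brew} = 27.75 + 0.25·32.2 = 35.8.

32.2, 35.8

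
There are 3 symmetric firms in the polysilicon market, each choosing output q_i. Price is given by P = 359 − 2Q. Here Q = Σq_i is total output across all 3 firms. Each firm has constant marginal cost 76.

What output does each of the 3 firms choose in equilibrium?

35.375

A representative firm's profit is π_i = q_i(359 − 2Q) − 76q_i, with Q = q_i + Σ_{j≠i} q_j.
First-order condition: 283 − 4q_i − 2Σ_{j≠i} q_j = 0.
In a symmetric equilibrium every firm chooses the same q, so Σ_{j≠i} q_j = 2q. The condition becomes 283 − 8q = 0, giving q = 283/8 = 35.375.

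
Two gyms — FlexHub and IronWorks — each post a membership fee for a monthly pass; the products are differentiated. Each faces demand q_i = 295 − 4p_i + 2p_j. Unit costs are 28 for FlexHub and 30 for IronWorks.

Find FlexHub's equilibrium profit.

6432.04

FlexHub's profit: π = (p_{FlexHub} − 28)(295 − 4p_{FlexHub} + 2p_{IronWorks}).
∂π/∂p_{FlexHub} = 407 − 8p_{FlexHub} + 2p_{IronWorks} = 0 ⇒ p_{FlexHub} = 50.875 + 0.25p_{IronWorks}.
Similarly p_{IronWorks} = 51.875 + 0.25p_{FlexHub}.
Solving the two reaction functions simultaneously: (1 − (0.25)(0.25))p_{FlexHub} = 50.875 + 0.25·51.875, so 0.9375p_{FlexHub} = 2043/32 and p_{FlexHub} = 68.1.
Then p_{IronWorks} = 51.875 + 0.25·68.1 = 68.9.
q_{FlexHub} = 295 − 4·68.1 + 2·68.9 = 160.4.
Profit = (68.1 − 28)·160.4 = 6432.04.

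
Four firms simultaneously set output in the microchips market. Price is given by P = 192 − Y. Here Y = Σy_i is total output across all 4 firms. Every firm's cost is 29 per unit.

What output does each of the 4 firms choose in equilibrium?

32.6

A representative firm's profit is π_i = y_i(192 − Y) − 29y_i, with Y = y_i + Σ_{j≠i} y_j.
First-order condition: 163 − 2y_i − Σ_{j≠i} y_j = 0.
In a symmetric equilibrium every firm chooses the same y, so Σ_{j≠i} y_j = 3y. The condition becomes 163 − 5y = 0, giving y = 163/5 = 32.6.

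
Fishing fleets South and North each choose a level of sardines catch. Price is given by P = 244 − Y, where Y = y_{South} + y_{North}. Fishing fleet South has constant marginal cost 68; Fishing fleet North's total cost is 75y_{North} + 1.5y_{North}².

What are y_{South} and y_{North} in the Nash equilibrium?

79, 18

Fishing fleet South's profit: π = y_{South}(244 − (y_{South} + y_{North})) − 68y_{South}.
∂π/∂y_{South} = 176 − 2y_{South} − y_{North} = 0, so y_{South} = 88 − 0.5y_{North}.
For North: ∂π/∂y_{North} = 169 − 5y_{North} − y_{South} = 0 ⇒ y_{North} = 33.8 − 0.2y_{South}.
Substituting the second reaction function into the first: y_{South} = 88 − 0.5(33.8 − 0.2y_{South}), which gives 0.9y_{South} = 71.1 ⇒ y_{South} = 79.
Then y_{North} = 33.8 − 0.2·79 = 18.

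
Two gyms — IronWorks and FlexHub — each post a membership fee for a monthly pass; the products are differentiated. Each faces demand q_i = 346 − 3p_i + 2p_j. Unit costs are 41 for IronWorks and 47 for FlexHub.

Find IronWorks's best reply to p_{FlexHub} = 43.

92.5

IronWorks's profit: π = (p_{IronWorks} − 41)(346 − 3p_{IronWorks} + 2p_{FlexHub}).
∂π/∂p_{IronWorks} = 469 − 6p_{IronWorks} + 2p_{FlexHub} = 0 ⇒ p_{IronWorks} = 469/6 + (1/3)p_{FlexHub}.
At p_{FlexHub} = 43: p_{IronWorks} = 469/6 + (1/3)·43 = 92.5.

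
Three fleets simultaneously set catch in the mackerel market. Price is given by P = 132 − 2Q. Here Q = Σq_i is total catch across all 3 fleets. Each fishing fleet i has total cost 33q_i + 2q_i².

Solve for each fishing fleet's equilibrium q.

A representative fishing fleet's profit is π_i = q_i(132 − 2Q) − 33q_i − 2q_i², with Q = q_i + Σ_{j≠i} q_j.
First-order condition: 99 − 8q_i − 2Σ_{j≠i} q_j = 0.
With identical fishing fleets, set every q_j = q: then 99 − 8q − 4q = 0, i.e. q = 99/12 = 8.25.

8.25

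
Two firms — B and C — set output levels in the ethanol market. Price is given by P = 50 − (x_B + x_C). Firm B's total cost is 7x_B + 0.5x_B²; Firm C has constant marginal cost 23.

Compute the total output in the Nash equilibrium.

Firm B's profit: π = x_B(50 − (x_B + x_C)) − 7x_B − 0.5x_B².
∂π/∂x_B = 43 − 3x_B − x_C = 0, so x_B = 43/3 − (1/3)x_C.
For C: ∂π/∂x_C = 27 − 2x_C − x_B = 0 ⇒ x_C = 13.5 − 0.5x_B.
Substituting the second reaction function into the first: x_B = 43/3 − (1/3)(13.5 − 0.5x_B), which gives (5/6)x_B = 59/6 ⇒ x_B = 11.8.
Then x_C = 13.5 − 0.5·11.8 = 7.6.
Total output: 11.8 + 7.6 = 19.4.

19.4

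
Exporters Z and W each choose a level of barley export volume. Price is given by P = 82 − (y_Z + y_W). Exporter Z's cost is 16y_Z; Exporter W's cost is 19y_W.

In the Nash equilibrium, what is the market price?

39

Exporter Z's profit: π = y_Z(82 − (y_Z + y_W)) − 16y_Z.
∂π/∂y_Z = 66 − 2y_Z − y_W = 0, so y_Z = 33 − 0.5y_W.
By the same steps for W: y_W = 31.5 − 0.5y_Z.
Solving the two reaction functions simultaneously: (1 − (−0.5)(−0.5))y_Z = 33 − 0.5·31.5, so 0.75y_Z = 17.25 and y_Z = 23.
Then y_W = 31.5 − 0.5·23 = 20.
Equilibrium price: P = 82 − 43 = 39.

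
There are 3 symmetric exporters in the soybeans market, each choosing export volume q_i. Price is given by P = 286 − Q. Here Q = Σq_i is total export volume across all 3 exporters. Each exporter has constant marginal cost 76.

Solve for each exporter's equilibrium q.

52.5

A representative exporter's profit is π_i = q_i(286 − Q) − 76q_i, with Q = q_i + Σ_{j≠i} q_j.
First-order condition: 210 − 2q_i − Σ_{j≠i} q_j = 0.
With identical exporters, set every q_j = q: then 210 − 2q − 2q = 0, i.e. q = 210/4 = 52.5.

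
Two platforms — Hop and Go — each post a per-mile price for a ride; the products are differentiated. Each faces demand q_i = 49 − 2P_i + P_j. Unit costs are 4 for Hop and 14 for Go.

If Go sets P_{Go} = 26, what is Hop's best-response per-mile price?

Hop's profit: π = (P_{Hop} − 4)(49 − 2P_{Hop} + P_{Go}).
∂π/∂P_{Hop} = 57 − 4P_{Hop} + P_{Go} = 0 ⇒ P_{Hop} = 14.25 + 0.25P_{Go}.
At P_{Go} = 26: P_{Hop} = 14.25 + 0.25·26 = 20.75.

20.75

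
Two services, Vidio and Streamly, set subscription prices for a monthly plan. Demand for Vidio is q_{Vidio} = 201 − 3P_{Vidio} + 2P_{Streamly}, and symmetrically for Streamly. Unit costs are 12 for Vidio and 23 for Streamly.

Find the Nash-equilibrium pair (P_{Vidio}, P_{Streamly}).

Vidio's profit: π = (P_{Vidio} − 12)(201 − 3P_{Vidio} + 2P_{Streamly}).
∂π/∂P_{Vidio} = 237 − 6P_{Vidio} + 2P_{Streamly} = 0 ⇒ P_{Vidio} = 39.5 + (1/3)P_{Streamly}.
Similarly P_{Streamly} = 45 + (1/3)P_{Vidio}.
Solving the two reaction functions simultaneously: (1 − (1/3)(1/3))P_{Vidio} = 39.5 + (1/3)·45, so (8/9)P_{Vidio} = 54.5 and P_{Vidio} = 61.3125.
Then P_{Streamly} = 45 + (1/3)·61.3125 = 65.4375.

61.3125, 65.4375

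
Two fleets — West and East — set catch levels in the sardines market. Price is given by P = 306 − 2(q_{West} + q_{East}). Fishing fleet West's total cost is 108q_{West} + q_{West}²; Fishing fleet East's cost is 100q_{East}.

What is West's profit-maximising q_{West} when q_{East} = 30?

Fishing fleet West's profit: π = q_{West}(306 − 2(q_{West} + q_{East})) − 108q_{West} − q_{West}².
∂π/∂q_{West} = 198 − 6q_{West} − 2q_{East} = 0, so q_{West} = 33 − (1/3)q_{East}.
At q_{East} = 30: q_{West} = 33 − (1/3)·30 = 23.

23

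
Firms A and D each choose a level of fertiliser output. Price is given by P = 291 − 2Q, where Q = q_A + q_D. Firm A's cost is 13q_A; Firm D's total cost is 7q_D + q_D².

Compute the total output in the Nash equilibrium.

84

Firm A's profit: π = q_A(291 − 2(q_A + q_D)) − 13q_A.
∂π/∂q_A = 278 − 4q_A − 2q_D = 0, so q_A = 69.5 − 0.5q_D.
For D: ∂π/∂q_D = 284 − 6q_D − 2q_A = 0 ⇒ q_D = 142/3 − (1/3)q_A.
Substituting the second reaction function into the first: q_A = 69.5 − 0.5(142/3 − (1/3)q_A), which gives (5/6)q_A = 275/6 ⇒ q_A = 55.
Then q_D = 142/3 − (1/3)·55 = 29.
Total output: 55 + 29 = 84.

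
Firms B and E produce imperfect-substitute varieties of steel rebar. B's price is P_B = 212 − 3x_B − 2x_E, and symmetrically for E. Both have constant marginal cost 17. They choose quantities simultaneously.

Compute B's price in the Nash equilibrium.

Firm B's profit: π = x_B(212 − 3x_B − 2x_E) − 17x_B.
∂π/∂x_B = 195 − 6x_B − 2x_E = 0 ⇒ x_B = 32.5 − (1/3)x_E.
By symmetry x_E = x_B; substituting into the reaction function, (4/3)x_B = 32.5 and x_B = 24.375.
P_B = 212 − 3·24.375 − 2·24.375 = 90.125.

90.125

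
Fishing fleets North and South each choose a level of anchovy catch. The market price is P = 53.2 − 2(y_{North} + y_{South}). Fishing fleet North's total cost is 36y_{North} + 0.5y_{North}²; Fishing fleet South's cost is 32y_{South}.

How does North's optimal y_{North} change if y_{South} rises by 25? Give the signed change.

Fishing fleet North's profit: π = y_{North}(53.2 − 2(y_{North} + y_{South})) − 36y_{North} − 0.5y_{North}².
∂π/∂y_{North} = 17.2 − 5y_{North} − 2y_{South} = 0, so y_{North} = 3.44 − 0.4y_{South}.
The reaction-function slope is −0.4, so a 25-unit rise in y_{South} moves y_{North} by −0.4 × 25 = −10. North's best response falls — the actions are strategic substitutes.

-10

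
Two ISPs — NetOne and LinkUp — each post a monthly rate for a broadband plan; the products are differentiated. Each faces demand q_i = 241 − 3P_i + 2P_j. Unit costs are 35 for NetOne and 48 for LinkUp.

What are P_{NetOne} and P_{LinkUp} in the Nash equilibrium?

NetOne's profit: π = (P_{NetOne} − 35)(241 − 3P_{NetOne} + 2P_{LinkUp}).
∂π/∂P_{NetOne} = 346 − 6P_{NetOne} + 2P_{LinkUp} = 0 ⇒ P_{NetOne} = 173/3 + (1/3)P_{LinkUp}.
Similarly P_{LinkUp} = 385/6 + (1/3)P_{NetOne}.
Solving the two reaction functions simultaneously: (1 − (1/3)(1/3))P_{NetOne} = 173/3 + (1/3)·(385/6), so (8/9)P_{NetOne} = 1423/18 and P_{NetOne} = 88.9375.
Then P_{LinkUp} = 385/6 + (1/3)·88.9375 = 93.8125.

88.9375, 93.8125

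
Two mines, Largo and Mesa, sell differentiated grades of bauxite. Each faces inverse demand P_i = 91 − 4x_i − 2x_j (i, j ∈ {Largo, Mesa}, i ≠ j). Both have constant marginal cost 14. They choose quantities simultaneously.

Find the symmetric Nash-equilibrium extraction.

7.7

Mine Largo's profit: π = x_{Largo}(91 − 4x_{Largo} − 2x_{Mesa}) − 14x_{Largo}.
∂π/∂x_{Largo} = 77 − 8x_{Largo} − 2x_{Mesa} = 0 ⇒ x_{Largo} = 9.625 − 0.25x_{Mesa}.
Setting x_{Largo} = x_{Mesa} in the reaction function: x_{Largo} = 9.625 − 0.25x_{Largo}, so x_{Largo} = 9.625 / 1.25 = 7.7.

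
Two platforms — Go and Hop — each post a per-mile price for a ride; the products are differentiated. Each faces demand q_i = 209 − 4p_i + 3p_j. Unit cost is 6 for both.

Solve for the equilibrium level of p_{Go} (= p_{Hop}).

Go's profit: π = (p_{Go} − 6)(209 − 4p_{Go} + 3p_{Hop}).
∂π/∂p_{Go} = 233 − 8p_{Go} + 3p_{Hop} = 0 ⇒ p_{Go} = 29.125 + 0.375p_{Hop}.
Setting p_{Go} = p_{Hop} in the reaction function: p_{Go} = 29.125 + 0.375p_{Go}, so p_{Go} = 29.125 / 0.625 = 46.6.

46.6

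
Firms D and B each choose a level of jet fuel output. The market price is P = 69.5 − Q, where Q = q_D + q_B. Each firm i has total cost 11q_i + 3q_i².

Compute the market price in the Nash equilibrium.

56.5

Firm D's profit: π = q_D(69.5 − (q_D + q_B)) − 11q_D − 3q_D².
∂π/∂q_D = 58.5 − 8q_D − q_B = 0, so q_D = 7.3125 − 0.125q_B.
Setting q_D = q_B in the reaction function: q_D = 7.3125 − 0.125q_D, so q_D = 7.3125 / 1.125 = 6.5.
Equilibrium price: P = 69.5 − 13 = 56.5.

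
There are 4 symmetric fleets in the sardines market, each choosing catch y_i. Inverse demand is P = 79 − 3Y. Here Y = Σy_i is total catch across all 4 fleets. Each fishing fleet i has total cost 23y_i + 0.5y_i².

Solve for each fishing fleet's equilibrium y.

A representative fishing fleet's profit is π_i = y_i(79 − 3Y) − 23y_i − 0.5y_i², with Y = y_i + Σ_{j≠i} y_j.
First-order condition: 56 − 7y_i − 3Σ_{j≠i} y_j = 0.
Imposing symmetry (y_j = y for all j) turns Σ_{j≠i} y_j into 3y, so 56 = 16y and y = 3.5.

3.5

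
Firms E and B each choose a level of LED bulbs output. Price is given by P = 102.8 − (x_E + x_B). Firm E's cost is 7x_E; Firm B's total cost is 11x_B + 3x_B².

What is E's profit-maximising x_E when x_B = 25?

35.4

Firm E's profit: π = x_E(102.8 − (x_E + x_B)) − 7x_E.
∂π/∂x_E = 95.8 − 2x_E − x_B = 0, so x_E = 47.9 − 0.5x_B.
At x_B = 25: x_E = 47.9 − 0.5·25 = 35.4.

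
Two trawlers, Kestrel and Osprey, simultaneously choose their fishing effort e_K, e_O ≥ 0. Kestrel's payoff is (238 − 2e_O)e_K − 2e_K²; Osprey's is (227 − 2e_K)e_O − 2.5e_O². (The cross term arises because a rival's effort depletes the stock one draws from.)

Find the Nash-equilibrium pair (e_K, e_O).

Expanding Kestrel's payoff: 238e_K − 2e_Oe_K − 2e_K².
∂π/∂e_K = 238 − 2e_O − 4e_K = 0, so e_K = 59.5 − 0.5e_O.
Likewise for Osprey: e_O = 45.4 − 0.4e_K.
Plugging e_O into Kestrel's best response: e_K = 59.5 − 0.5(45.4 − 0.4e_K) ⇒ 0.8e_K = 36.8, so e_K = 46.
Then e_O = 45.4 − 0.4·46 = 27.

46, 27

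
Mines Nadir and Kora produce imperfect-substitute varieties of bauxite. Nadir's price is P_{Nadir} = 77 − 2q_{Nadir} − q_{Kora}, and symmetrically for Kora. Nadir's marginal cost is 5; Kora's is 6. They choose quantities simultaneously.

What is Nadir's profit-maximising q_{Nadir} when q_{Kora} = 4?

17

Mine Nadir's profit: π = q_{Nadir}(77 − 2q_{Nadir} − q_{Kora}) − 5q_{Nadir}.
∂π/∂q_{Nadir} = 72 − 4q_{Nadir} − q_{Kora} = 0 ⇒ q_{Nadir} = 18 − 0.25q_{Kora}.
At q_{Kora} = 4: q_{Nadir} = 18 − 0.25·4 = 17.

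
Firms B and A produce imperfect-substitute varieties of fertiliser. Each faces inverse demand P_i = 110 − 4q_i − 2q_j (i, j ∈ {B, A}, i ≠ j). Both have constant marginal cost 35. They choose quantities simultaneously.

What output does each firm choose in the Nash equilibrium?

7.5

Firm B's profit: π = q_B(110 − 4q_B − 2q_A) − 35q_B.
∂π/∂q_B = 75 − 8q_B − 2q_A = 0 ⇒ q_B = 9.375 − 0.25q_A.
The game is symmetric, so in equilibrium q_A = q_B: the reaction function gives 1.25q_B = 9.375, hence q_B = 7.5.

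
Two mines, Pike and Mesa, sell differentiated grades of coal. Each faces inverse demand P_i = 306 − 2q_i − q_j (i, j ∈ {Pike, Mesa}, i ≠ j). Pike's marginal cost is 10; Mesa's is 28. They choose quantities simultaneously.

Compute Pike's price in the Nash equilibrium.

Mine Pike's profit: π = q_{Pike}(306 − 2q_{Pike} − q_{Mesa}) − 10q_{Pike}.
∂π/∂q_{Pike} = 296 − 4q_{Pike} − q_{Mesa} = 0 ⇒ q_{Pike} = 74 − 0.25q_{Mesa}.
Similarly q_{Mesa} = 69.5 − 0.25q_{Pike}.
Substituting the second reaction function into the first: q_{Pike} = 74 − 0.25(69.5 − 0.25q_{Pike}), which gives 0.9375q_{Pike} = 56.625 ⇒ q_{Pike} = 60.4.
Then q_{Mesa} = 69.5 − 0.25·60.4 = 54.4.
P_{Pike} = 306 − 2·60.4 − 54.4 = 130.8.

130.8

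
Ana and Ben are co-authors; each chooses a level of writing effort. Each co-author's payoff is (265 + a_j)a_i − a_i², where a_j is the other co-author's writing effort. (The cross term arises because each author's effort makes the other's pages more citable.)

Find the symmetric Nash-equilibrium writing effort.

Ana's payoff is (265 + a_B)a_A − a_A².
∂π/∂a_A = 265 + a_B − 2a_A = 0, so a_A = 132.5 + 0.5a_B.
By symmetry a_B = a_A; substituting into the reaction function, 0.5a_A = 132.5 and a_A = 265.

265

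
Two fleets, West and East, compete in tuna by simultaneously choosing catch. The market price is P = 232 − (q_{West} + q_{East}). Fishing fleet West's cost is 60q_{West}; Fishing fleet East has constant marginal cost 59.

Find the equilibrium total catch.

Fishing fleet West's profit: π = q_{West}(232 − (q_{West} + q_{East})) − 60q_{West}.
∂π/∂q_{West} = 172 − 2q_{West} − q_{East} = 0, so q_{West} = 86 − 0.5q_{East}.
By the same steps for East: q_{East} = 86.5 − 0.5q_{West}.
Solving the two reaction functions simultaneously: (1 − (−0.5)(−0.5))q_{West} = 86 − 0.5·86.5, so 0.75q_{West} = 42.75 and q_{West} = 57.
Then q_{East} = 86.5 − 0.5·57 = 58.
Total catch: 57 + 58 = 115.

115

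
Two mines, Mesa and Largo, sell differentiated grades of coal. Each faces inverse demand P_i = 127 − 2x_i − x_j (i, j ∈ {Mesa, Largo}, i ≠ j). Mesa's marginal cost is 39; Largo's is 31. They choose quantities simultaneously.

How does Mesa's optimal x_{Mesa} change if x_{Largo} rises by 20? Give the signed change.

-5

Mine Mesa's profit: π = x_{Mesa}(127 − 2x_{Mesa} − x_{Largo}) − 39x_{Mesa}.
∂π/∂x_{Mesa} = 88 − 4x_{Mesa} − x_{Largo} = 0 ⇒ x_{Mesa} = 22 − 0.25x_{Largo}.
The reaction-function slope is −0.25, so a 20-unit rise in x_{Largo} moves x_{Mesa} by −0.25 × 20 = −5. Mesa's best response falls — the actions are strategic substitutes.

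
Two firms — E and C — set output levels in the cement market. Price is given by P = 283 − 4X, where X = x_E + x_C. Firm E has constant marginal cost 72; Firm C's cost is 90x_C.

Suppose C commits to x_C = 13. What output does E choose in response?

Firm E's profit: π = x_E(283 − 4(x_E + x_C)) − 72x_E.
∂π/∂x_E = 211 − 8x_E − 4x_C = 0, so x_E = 26.375 − 0.5x_C.
At x_C = 13: x_E = 26.375 − 0.5·13 = 19.875.

19.875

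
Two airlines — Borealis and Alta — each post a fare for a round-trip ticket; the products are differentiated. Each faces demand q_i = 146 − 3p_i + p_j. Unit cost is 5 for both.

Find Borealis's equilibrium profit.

Borealis's profit: π = (p_{Borealis} − 5)(146 − 3p_{Borealis} + p_{Alta}).
∂π/∂p_{Borealis} = 161 − 6p_{Borealis} + p_{Alta} = 0 ⇒ p_{Borealis} = 161/6 + (1/6)p_{Alta}.
Setting p_{Borealis} = p_{Alta} in the reaction function: p_{Borealis} = 161/6 + (1/6)p_{Borealis}, so p_{Borealis} = (161/6) / (5/6) = 32.2.
q_{Borealis} = 146 − 3·32.2 + 32.2 = 81.6.
Profit = (32.2 − 5)·81.6 = 2219.52.

2219.52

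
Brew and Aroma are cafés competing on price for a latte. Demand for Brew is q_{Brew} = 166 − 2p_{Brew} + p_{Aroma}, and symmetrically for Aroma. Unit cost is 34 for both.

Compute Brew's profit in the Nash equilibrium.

Brew's profit: π = (p_{Brew} − 34)(166 − 2p_{Brew} + p_{Aroma}).
∂π/∂p_{Brew} = 234 − 4p_{Brew} + p_{Aroma} = 0 ⇒ p_{Brew} = 58.5 + 0.25p_{Aroma}.
By symmetry p_{Aroma} = p_{Brew}; substituting into the reaction function, 0.75p_{Brew} = 58.5 and p_{Brew} = 78.
q_{Brew} = 166 − 2·78 + 78 = 88.
Profit = (78 − 34)·88 = 3872.

3872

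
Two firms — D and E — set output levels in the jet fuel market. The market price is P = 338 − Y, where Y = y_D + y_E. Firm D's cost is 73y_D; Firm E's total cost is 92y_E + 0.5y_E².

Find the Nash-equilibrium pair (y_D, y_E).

Firm D's profit: π = y_D(338 − (y_D + y_E)) − 73y_D.
∂π/∂y_D = 265 − 2y_D − y_E = 0, so y_D = 132.5 − 0.5y_E.
For E: ∂π/∂y_E = 246 − 3y_E − y_D = 0 ⇒ y_E = 82 − (1/3)y_D.
Solving the two reaction functions simultaneously: (1 − (−0.5)(−1/3))y_D = 132.5 − 0.5·82, so (5/6)y_D = 91.5 and y_D = 109.8.
Then y_E = 82 − (1/3)·109.8 = 45.4.

109.8, 45.4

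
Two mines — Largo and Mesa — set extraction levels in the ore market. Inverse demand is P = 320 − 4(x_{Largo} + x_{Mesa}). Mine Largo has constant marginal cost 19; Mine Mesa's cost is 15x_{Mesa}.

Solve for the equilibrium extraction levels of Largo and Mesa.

Mine Largo's profit: π = x_{Largo}(320 − 4(x_{Largo} + x_{Mesa})) − 19x_{Largo}.
∂π/∂x_{Largo} = 301 − 8x_{Largo} − 4x_{Mesa} = 0, so x_{Largo} = 37.625 − 0.5x_{Mesa}.
By the same steps for Mesa: x_{Mesa} = 38.125 − 0.5x_{Largo}.
Substituting the second reaction function into the first: x_{Largo} = 37.625 − 0.5(38.125 − 0.5x_{Largo}), which gives 0.75x_{Largo} = 18.5625 ⇒ x_{Largo} = 24.75.
Then x_{Mesa} = 38.125 − 0.5·24.75 = 25.75.

24.75, 25.75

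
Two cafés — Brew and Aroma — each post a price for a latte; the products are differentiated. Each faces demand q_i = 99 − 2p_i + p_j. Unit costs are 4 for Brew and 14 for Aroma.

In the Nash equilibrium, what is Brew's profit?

2178

Brew's profit: π = (p_{Brew} − 4)(99 − 2p_{Brew} + p_{Aroma}).
∂π/∂p_{Brew} = 107 − 4p_{Brew} + p_{Aroma} = 0 ⇒ p_{Brew} = 26.75 + 0.25p_{Aroma}.
Similarly p_{Aroma} = 31.75 + 0.25p_{Brew}.
Plugging p_{Aroma} into Brew's best response: p_{Brew} = 26.75 + 0.25(31.75 + 0.25p_{Brew}) ⇒ 0.9375p_{Brew} = 34.6875, so p_{Brew} = 37.
Then p_{Aroma} = 31.75 + 0.25·37 = 41.
q_{Brew} = 99 − 2·37 + 41 = 66.
Profit = (37 − 4)·66 = 2178.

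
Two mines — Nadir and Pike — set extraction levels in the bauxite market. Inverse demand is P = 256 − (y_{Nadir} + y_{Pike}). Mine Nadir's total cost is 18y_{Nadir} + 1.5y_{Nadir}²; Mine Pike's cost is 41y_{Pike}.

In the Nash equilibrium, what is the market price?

134

Mine Nadir's profit: π = y_{Nadir}(256 − (y_{Nadir} + y_{Pike})) − 18y_{Nadir} − 1.5y_{Nadir}².
∂π/∂y_{Nadir} = 238 − 5y_{Nadir} − y_{Pike} = 0, so y_{Nadir} = 47.6 − 0.2y_{Pike}.
For Pike: ∂π/∂y_{Pike} = 215 − 2y_{Pike} − y_{Nadir} = 0 ⇒ y_{Pike} = 107.5 − 0.5y_{Nadir}.
Solving the two reaction functions simultaneously: (1 − (−0.2)(−0.5))y_{Nadir} = 47.6 − 0.2·107.5, so 0.9y_{Nadir} = 26.1 and y_{Nadir} = 29.
Then y_{Pike} = 107.5 − 0.5·29 = 93.
Equilibrium price: P = 256 − 122 = 134.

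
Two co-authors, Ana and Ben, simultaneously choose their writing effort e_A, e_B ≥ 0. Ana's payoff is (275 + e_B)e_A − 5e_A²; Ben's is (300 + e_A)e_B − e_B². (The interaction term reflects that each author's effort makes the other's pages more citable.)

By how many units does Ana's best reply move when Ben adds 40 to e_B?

Expanding Ana's payoff: 275e_A + e_Be_A − 5e_A².
∂π/∂e_A = 275 + e_B − 10e_A = 0, so e_A = 27.5 + 0.1e_B.
The reaction-function slope is 0.1, so a 40-unit rise in e_B moves e_A by 0.1 × 40 = 4. Ana's best response rises — the actions are strategic complements.

4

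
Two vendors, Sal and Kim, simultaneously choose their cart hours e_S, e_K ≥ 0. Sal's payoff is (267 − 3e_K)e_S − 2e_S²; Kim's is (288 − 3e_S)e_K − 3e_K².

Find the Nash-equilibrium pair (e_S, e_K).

49.2, 23.4

Expanding Sal's payoff: 267e_S − 3e_Ke_S − 2e_S².
∂π/∂e_S = 267 − 3e_K − 4e_S = 0, so e_S = 66.75 − 0.75e_K.
Likewise for Kim: e_K = 48 − 0.5e_S.
Solving the two reaction functions simultaneously: (1 − (−0.75)(−0.5))e_S = 66.75 − 0.75·48, so 0.625e_S = 30.75 and e_S = 49.2.
Then e_K = 48 − 0.5·49.2 = 23.4.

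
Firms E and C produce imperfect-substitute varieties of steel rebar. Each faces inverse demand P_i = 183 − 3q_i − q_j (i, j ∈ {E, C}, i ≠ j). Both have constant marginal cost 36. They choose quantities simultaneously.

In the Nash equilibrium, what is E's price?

99

Firm E's profit: π = q_E(183 − 3q_E − q_C) − 36q_E.
∂π/∂q_E = 147 − 6q_E − q_C = 0 ⇒ q_E = 24.5 − (1/6)q_C.
The game is symmetric, so in equilibrium q_C = q_E: the reaction function gives (7/6)q_E = 24.5, hence q_E = 21.
P_E = 183 − 3·21 − 21 = 99.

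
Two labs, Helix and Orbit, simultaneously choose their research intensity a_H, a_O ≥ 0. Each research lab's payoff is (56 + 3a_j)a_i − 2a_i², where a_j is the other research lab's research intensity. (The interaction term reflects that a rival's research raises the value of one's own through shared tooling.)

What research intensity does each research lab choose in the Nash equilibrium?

56

Helix's payoff is (56 + 3a_O)a_H − 2a_H².
∂π/∂a_H = 56 + 3a_O − 4a_H = 0, so a_H = 14 + 0.75a_O.
By symmetry a_O = a_H; substituting into the reaction function, 0.25a_H = 14 and a_H = 56.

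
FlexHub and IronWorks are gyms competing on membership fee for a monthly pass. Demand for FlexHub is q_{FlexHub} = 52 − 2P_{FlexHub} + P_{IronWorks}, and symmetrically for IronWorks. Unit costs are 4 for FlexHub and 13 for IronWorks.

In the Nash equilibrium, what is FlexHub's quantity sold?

FlexHub's profit: π = (P_{FlexHub} − 4)(52 − 2P_{FlexHub} + P_{IronWorks}).
∂π/∂P_{FlexHub} = 60 − 4P_{FlexHub} + P_{IronWorks} = 0 ⇒ P_{FlexHub} = 15 + 0.25P_{IronWorks}.
Similarly P_{IronWorks} = 19.5 + 0.25P_{FlexHub}.
Substituting the second reaction function into the first: P_{FlexHub} = 15 + 0.25(19.5 + 0.25P_{FlexHub}), which gives 0.9375P_{FlexHub} = 19.875 ⇒ P_{FlexHub} = 21.2.
Then P_{IronWorks} = 19.5 + 0.25·21.2 = 24.8.
q_{FlexHub} = 52 − 2·21.2 + 24.8 = 34.4.

34.4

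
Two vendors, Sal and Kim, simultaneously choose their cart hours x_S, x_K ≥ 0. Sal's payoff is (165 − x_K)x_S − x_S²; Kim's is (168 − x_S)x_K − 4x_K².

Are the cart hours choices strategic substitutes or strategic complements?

strategic substitutes

Expanding Sal's payoff: 165x_S − x_Kx_S − x_S².
∂π/∂x_S = 165 − x_K − 2x_S = 0, so x_S = 82.5 − 0.5x_K.
The best-response slope dx_S/dx_K = −0.5 < 0: the reaction function is downward-sloping, so the choices are strategic substitutes.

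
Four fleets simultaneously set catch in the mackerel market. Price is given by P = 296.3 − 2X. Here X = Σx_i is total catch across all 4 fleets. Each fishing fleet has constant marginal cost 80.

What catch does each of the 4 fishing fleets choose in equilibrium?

A representative fishing fleet's profit is π_i = x_i(296.3 − 2X) − 80x_i, with X = x_i + Σ_{j≠i} x_j.
First-order condition: 216.3 − 4x_i − 2Σ_{j≠i} x_j = 0.
In a symmetric equilibrium every fishing fleet chooses the same x, so Σ_{j≠i} x_j = 3x. The condition becomes 216.3 − 10x = 0, giving x = 216.3/10 = 21.63.

21.63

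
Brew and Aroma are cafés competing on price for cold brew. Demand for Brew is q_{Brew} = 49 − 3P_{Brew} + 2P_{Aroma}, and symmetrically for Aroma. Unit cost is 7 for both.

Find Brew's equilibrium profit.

330.75

Brew's profit: π = (P_{Brew} − 7)(49 − 3P_{Brew} + 2P_{Aroma}).
∂π/∂P_{Brew} = 70 − 6P_{Brew} + 2P_{Aroma} = 0 ⇒ P_{Brew} = 35/3 + (1/3)P_{Aroma}.
The game is symmetric, so in equilibrium P_{Aroma} = P_{Brew}: the reaction function gives (2/3)P_{Brew} = 35/3, hence P_{Brew} = 17.5.
q_{Brew} = 49 − 3·17.5 + 2·17.5 = 31.5.
Profit = (17.5 − 7)·31.5 = 330.75.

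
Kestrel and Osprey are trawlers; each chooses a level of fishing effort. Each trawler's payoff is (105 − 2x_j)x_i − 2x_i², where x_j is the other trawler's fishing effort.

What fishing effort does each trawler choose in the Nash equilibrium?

Kestrel's payoff is (105 − 2x_O)x_K − 2x_K².
∂π/∂x_K = 105 − 2x_O − 4x_K = 0, so x_K = 26.25 − 0.5x_O.
By symmetry x_O = x_K; substituting into the reaction function, 1.5x_K = 26.25 and x_K = 17.5.

17.5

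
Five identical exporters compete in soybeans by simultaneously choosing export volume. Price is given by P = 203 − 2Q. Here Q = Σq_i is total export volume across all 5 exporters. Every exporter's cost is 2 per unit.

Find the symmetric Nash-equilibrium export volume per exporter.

A representative exporter's profit is π_i = q_i(203 − 2Q) − 2q_i, with Q = q_i + Σ_{j≠i} q_j.
First-order condition: 201 − 4q_i − 2Σ_{j≠i} q_j = 0.
Imposing symmetry (q_j = q for all j) turns Σ_{j≠i} q_j into 4q, so 201 = 12q and q = 16.75.

16.75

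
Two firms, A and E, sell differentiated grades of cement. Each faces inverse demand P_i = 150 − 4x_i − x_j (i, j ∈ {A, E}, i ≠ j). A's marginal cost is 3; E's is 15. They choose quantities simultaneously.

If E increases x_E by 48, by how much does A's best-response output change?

Firm A's profit: π = x_A(150 − 4x_A − x_E) − 3x_A.
∂π/∂x_A = 147 − 8x_A − x_E = 0 ⇒ x_A = 18.375 − 0.125x_E.
The reaction-function slope is −0.125, so a 48-unit rise in x_E moves x_A by −0.125 × 48 = −6. A's best response falls — the actions are strategic substitutes.

-6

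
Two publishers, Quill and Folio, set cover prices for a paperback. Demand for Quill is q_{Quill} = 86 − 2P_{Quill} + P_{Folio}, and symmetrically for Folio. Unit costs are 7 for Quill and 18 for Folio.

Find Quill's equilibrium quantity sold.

Quill's profit: π = (P_{Quill} − 7)(86 − 2P_{Quill} + P_{Folio}).
∂π/∂P_{Quill} = 100 − 4P_{Quill} + P_{Folio} = 0 ⇒ P_{Quill} = 25 + 0.25P_{Folio}.
Similarly P_{Folio} = 30.5 + 0.25P_{Quill}.
Plugging P_{Folio} into Quill's best response: P_{Quill} = 25 + 0.25(30.5 + 0.25P_{Quill}) ⇒ 0.9375P_{Quill} = 32.625, so P_{Quill} = 34.8.
Then P_{Folio} = 30.5 + 0.25·34.8 = 39.2.
q_{Quill} = 86 − 2·34.8 + 39.2 = 55.6.

55.6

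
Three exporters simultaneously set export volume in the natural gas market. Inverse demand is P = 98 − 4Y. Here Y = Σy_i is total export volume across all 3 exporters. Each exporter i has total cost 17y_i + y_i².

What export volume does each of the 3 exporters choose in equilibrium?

4.5

A representative exporter's profit is π_i = y_i(98 − 4Y) − 17y_i − y_i², with Y = y_i + Σ_{j≠i} y_j.
First-order condition: 81 − 10y_i − 4Σ_{j≠i} y_j = 0.
In a symmetric equilibrium every exporter chooses the same y, so Σ_{j≠i} y_j = 2y. The condition becomes 81 − 18y = 0, giving y = 81/18 = 4.5.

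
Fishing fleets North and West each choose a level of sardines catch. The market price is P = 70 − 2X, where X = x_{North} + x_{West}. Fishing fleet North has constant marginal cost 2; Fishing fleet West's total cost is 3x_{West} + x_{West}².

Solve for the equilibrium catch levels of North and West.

13.7, 6.6

Fishing fleet North's profit: π = x_{North}(70 − 2(x_{North} + x_{West})) − 2x_{North}.
∂π/∂x_{North} = 68 − 4x_{North} − 2x_{West} = 0, so x_{North} = 17 − 0.5x_{West}.
For West: ∂π/∂x_{West} = 67 − 6x_{West} − 2x_{North} = 0 ⇒ x_{West} = 67/6 − (1/3)x_{North}.
Substituting the second reaction function into the first: x_{North} = 17 − 0.5(67/6 − (1/3)x_{North}), which gives (5/6)x_{North} = 137/12 ⇒ x_{North} = 13.7.
Then x_{West} = 67/6 − (1/3)·13.7 = 6.6.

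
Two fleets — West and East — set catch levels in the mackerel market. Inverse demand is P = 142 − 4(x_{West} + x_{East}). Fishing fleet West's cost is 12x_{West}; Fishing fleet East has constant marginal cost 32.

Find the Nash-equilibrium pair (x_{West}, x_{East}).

Fishing fleet West's profit: π = x_{West}(142 − 4(x_{West} + x_{East})) − 12x_{West}.
∂π/∂x_{West} = 130 − 8x_{West} − 4x_{East} = 0, so x_{West} = 16.25 − 0.5x_{East}.
By the same steps for East: x_{East} = 13.75 − 0.5x_{West}.
Solving the two reaction functions simultaneously: (1 − (−0.5)(−0.5))x_{West} = 16.25 − 0.5·13.75, so 0.75x_{West} = 9.375 and x_{West} = 12.5.
Then x_{East} = 13.75 − 0.5·12.5 = 7.5.

12.5, 7.5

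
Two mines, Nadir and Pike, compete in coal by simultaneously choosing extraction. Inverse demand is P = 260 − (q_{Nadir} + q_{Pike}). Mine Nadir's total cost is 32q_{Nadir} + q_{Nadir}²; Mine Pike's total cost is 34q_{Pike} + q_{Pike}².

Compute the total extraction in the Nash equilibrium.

Mine Nadir's profit: π = q_{Nadir}(260 − (q_{Nadir} + q_{Pike})) − 32q_{Nadir} − q_{Nadir}².
∂π/∂q_{Nadir} = 228 − 4q_{Nadir} − q_{Pike} = 0, so q_{Nadir} = 57 − 0.25q_{Pike}.
By the same steps for Pike: q_{Pike} = 56.5 − 0.25q_{Nadir}.
Substituting the second reaction function into the first: q_{Nadir} = 57 − 0.25(56.5 − 0.25q_{Nadir}), which gives 0.9375q_{Nadir} = 42.875 ⇒ q_{Nadir} = 686/15.
Then q_{Pike} = 56.5 − 0.25·(686/15) = 676/15.
Total extraction: 686/15 + 676/15 = 90.8.

90.8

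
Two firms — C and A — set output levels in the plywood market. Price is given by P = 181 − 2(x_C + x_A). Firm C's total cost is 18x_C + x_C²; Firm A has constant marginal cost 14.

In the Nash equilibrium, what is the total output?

49.7

Firm C's profit: π = x_C(181 − 2(x_C + x_A)) − 18x_C − x_C².
∂π/∂x_C = 163 − 6x_C − 2x_A = 0, so x_C = 163/6 − (1/3)x_A.
For A: ∂π/∂x_A = 167 − 4x_A − 2x_C = 0 ⇒ x_A = 41.75 − 0.5x_C.
Plugging x_A into C's best response: x_C = 163/6 − (1/3)(41.75 − 0.5x_C) ⇒ (5/6)x_C = 13.25, so x_C = 15.9.
Then x_A = 41.75 − 0.5·15.9 = 33.8.
Total output: 15.9 + 33.8 = 49.7.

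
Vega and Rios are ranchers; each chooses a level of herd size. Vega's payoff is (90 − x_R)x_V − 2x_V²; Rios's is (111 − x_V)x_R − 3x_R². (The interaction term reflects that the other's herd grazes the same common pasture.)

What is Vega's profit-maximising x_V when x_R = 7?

Expanding Vega's payoff: 90x_V − x_Rx_V − 2x_V².
∂π/∂x_V = 90 − x_R − 4x_V = 0, so x_V = 22.5 − 0.25x_R.
At x_R = 7: x_V = 22.5 − 0.25·7 = 20.75.

20.75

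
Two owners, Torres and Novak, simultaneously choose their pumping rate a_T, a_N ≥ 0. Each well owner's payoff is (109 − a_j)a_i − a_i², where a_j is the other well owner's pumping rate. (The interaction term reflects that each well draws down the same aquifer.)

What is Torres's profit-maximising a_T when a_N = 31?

Torres's payoff is (109 − a_N)a_T − a_T².
∂π/∂a_T = 109 − a_N − 2a_T = 0, so a_T = 54.5 − 0.5a_N.
At a_N = 31: a_T = 54.5 − 0.5·31 = 39.

39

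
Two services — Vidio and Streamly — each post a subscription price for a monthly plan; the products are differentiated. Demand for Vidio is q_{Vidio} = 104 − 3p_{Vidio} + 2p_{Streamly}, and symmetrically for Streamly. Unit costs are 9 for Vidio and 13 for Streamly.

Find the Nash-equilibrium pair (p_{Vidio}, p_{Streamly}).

Vidio's profit: π = (p_{Vidio} − 9)(104 − 3p_{Vidio} + 2p_{Streamly}).
∂π/∂p_{Vidio} = 131 − 6p_{Vidio} + 2p_{Streamly} = 0 ⇒ p_{Vidio} = 131/6 + (1/3)p_{Streamly}.
Similarly p_{Streamly} = 143/6 + (1/3)p_{Vidio}.
Plugging p_{Streamly} into Vidio's best response: p_{Vidio} = 131/6 + (1/3)(143/6 + (1/3)p_{Vidio}) ⇒ (8/9)p_{Vidio} = 268/9, so p_{Vidio} = 33.5.
Then p_{Streamly} = 143/6 + (1/3)·33.5 = 35.

33.5, 35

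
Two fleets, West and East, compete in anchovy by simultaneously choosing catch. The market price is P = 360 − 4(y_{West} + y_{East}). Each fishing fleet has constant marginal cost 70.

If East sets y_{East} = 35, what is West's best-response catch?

18.75

Fishing fleet West's profit: π = y_{West}(360 − 4(y_{West} + y_{East})) − 70y_{West}.
∂π/∂y_{West} = 290 − 8y_{West} − 4y_{East} = 0, so y_{West} = 36.25 − 0.5y_{East}.
At y_{East} = 35: y_{West} = 36.25 − 0.5·35 = 18.75.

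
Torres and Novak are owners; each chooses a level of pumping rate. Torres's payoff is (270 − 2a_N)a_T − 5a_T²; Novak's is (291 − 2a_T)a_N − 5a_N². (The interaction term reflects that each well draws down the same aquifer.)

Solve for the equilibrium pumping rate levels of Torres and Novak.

22.0625, 24.6875

Expanding Torres's payoff: 270a_T − 2a_Na_T − 5a_T².
∂π/∂a_T = 270 − 2a_N − 10a_T = 0, so a_T = 27 − 0.2a_N.
Likewise for Novak: a_N = 29.1 − 0.2a_T.
Substituting the second reaction function into the first: a_T = 27 − 0.2(29.1 − 0.2a_T), which gives 0.96a_T = 21.18 ⇒ a_T = 22.0625.
Then a_N = 29.1 − 0.2·22.0625 = 24.6875.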